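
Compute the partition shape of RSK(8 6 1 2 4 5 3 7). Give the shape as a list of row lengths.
[5, 1, 1, 1]

Row-insert each entry into an empty tableau.

After inserting 8: P = [[8]].
After inserting 6: P = [[6], [8]].
After inserting 1: P = [[1], [6], [8]].
After inserting 2: P = [[1, 2], [6], [8]].
After inserting 4: P = [[1, 2, 4], [6], [8]].
After inserting 5: P = [[1, 2, 4, 5], [6], [8]].
After inserting 3: P = [[1, 2, 3, 5], [4], [6], [8]].
After inserting 7: P = [[1, 2, 3, 5, 7], [4], [6], [8]].

The final insertion tableau P = [[1, 2, 3, 5, 7], [4], [6], [8]] has shape [5, 1, 1, 1].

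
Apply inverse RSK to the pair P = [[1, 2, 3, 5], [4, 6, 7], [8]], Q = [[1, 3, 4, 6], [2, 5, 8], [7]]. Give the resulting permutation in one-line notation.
4 1 2 8 6 7 3 5

Reverse the RSK construction: for i from n down to 1, find the cell of Q containing i, remove the entry at that cell from P, and reverse-bump it up through P; the value ejected from row 1 is w(i).

Step i=8: Q has 8 at row 2, column 3; remove 7 from row 2 of P and reverse-bump: 7 enters row 1 and ejects 5. So w(8) = 5. P is now [[1, 2, 3, 7], [4, 6], [8]].
Step i=7: Q has 7 at row 3, column 1; remove 8 from row 3 of P and reverse-bump: 8 enters row 2 and ejects 6; 6 enters row 1 and ejects 3. So w(7) = 3. P is now [[1, 2, 6, 7], [4, 8]].
Step i=6: Q has 6 at row 1, column 4; remove that cell from P, ejecting 7. So w(6) = 7. P is now [[1, 2, 6], [4, 8]].
Step i=5: Q has 5 at row 2, column 2; remove 8 from row 2 of P and reverse-bump: 8 enters row 1 and ejects 6. So w(5) = 6. P is now [[1, 2, 8], [4]].
Step i=4: Q has 4 at row 1, column 3; remove that cell from P, ejecting 8. So w(4) = 8. P is now [[1, 2], [4]].
Step i=3: Q has 3 at row 1, column 2; remove that cell from P, ejecting 2. So w(3) = 2. P is now [[1], [4]].
Step i=2: Q has 2 at row 2, column 1; remove 4 from row 2 of P and reverse-bump: 4 enters row 1 and ejects 1. So w(2) = 1. P is now [[4]].
Step i=1: Q has 1 at row 1, column 1; remove that cell from P, ejecting 4. So w(1) = 4. P is now [].

So w = 4 1 2 8 6 7 3 5.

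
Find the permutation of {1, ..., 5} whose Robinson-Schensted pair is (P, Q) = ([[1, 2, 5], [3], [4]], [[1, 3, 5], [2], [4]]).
4 1 3 2 5

Reverse the RSK construction: for i from n down to 1, find the cell of Q containing i, remove the entry at that cell from P, and reverse-bump it up through P; the value ejected from row 1 is w(i).

Step i=5: Q has 5 at row 1, column 3; remove that cell from P, ejecting 5. So w(5) = 5. P is now [[1, 2], [3], [4]].
Step i=4: Q has 4 at row 3, column 1; remove 4 from row 3 of P and reverse-bump: 4 enters row 2 and ejects 3; 3 enters row 1 and ejects 2. So w(4) = 2. P is now [[1, 3], [4]].
Step i=3: Q has 3 at row 1, column 2; remove that cell from P, ejecting 3. So w(3) = 3. P is now [[1], [4]].
Step i=2: Q has 2 at row 2, column 1; remove 4 from row 2 of P and reverse-bump: 4 enters row 1 and ejects 1. So w(2) = 1. P is now [[4]].
Step i=1: Q has 1 at row 1, column 1; remove that cell from P, ejecting 4. So w(1) = 4. P is now [].

So w = 4 1 3 2 5.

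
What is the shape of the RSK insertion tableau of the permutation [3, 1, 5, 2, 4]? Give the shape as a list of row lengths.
RSK row insertion gives P = [[1, 2, 4], [3, 5]], which has shape [3, 2].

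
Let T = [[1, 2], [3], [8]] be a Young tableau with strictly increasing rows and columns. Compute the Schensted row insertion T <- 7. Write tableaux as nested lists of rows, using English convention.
[[1, 2, 7], [3], [8]]

7 is larger than every entry of row 1, so it is appended to row 1. The new tableau is [[1, 2, 7], [3], [8]].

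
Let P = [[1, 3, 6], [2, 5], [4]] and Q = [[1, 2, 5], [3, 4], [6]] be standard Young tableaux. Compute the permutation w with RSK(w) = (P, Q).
4 5 2 3 6 1

Reverse the RSK construction: for i from n down to 1, find the cell of Q containing i, remove the entry at that cell from P, and reverse-bump it up through P; the value ejected from row 1 is w(i).

Step i=6: Q has 6 at row 3, column 1; remove 4 from row 3 of P and reverse-bump: 4 enters row 2 and ejects 2; 2 enters row 1 and ejects 1. So w(6) = 1. P is now [[2, 3, 6], [4, 5]].
Step i=5: Q has 5 at row 1, column 3; remove that cell from P, ejecting 6. So w(5) = 6. P is now [[2, 3], [4, 5]].
Step i=4: Q has 4 at row 2, column 2; remove 5 from row 2 of P and reverse-bump: 5 enters row 1 and ejects 3. So w(4) = 3. P is now [[2, 5], [4]].
Step i=3: Q has 3 at row 2, column 1; remove 4 from row 2 of P and reverse-bump: 4 enters row 1 and ejects 2. So w(3) = 2. P is now [[4, 5]].
Step i=2: Q has 2 at row 1, column 2; remove that cell from P, ejecting 5. So w(2) = 5. P is now [[4]].
Step i=1: Q has 1 at row 1, column 1; remove that cell from P, ejecting 4. So w(1) = 4. P is now [].

So w = 4 5 2 3 6 1.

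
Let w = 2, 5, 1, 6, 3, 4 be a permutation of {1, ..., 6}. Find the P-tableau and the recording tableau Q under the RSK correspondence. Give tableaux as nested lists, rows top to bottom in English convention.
P = [[1, 3, 4], [2, 5, 6]], Q = [[1, 2, 4], [3, 5, 6]]

Insert each entry of the permutation into P by Schensted row insertion, recording in Q the position of each new cell.

Insert 2: appended to row 1. P = [[2]].
Insert 5: appended to row 1. P = [[2, 5]].
Insert 1: 1 bumps 2 from row 1; 2 starts row 2. P = [[1, 5], [2]].
Insert 6: appended to row 1. P = [[1, 5, 6], [2]].
Insert 3: 3 bumps 5 from row 1; 5 appends to row 2. P = [[1, 3, 6], [2, 5]].
Insert 4: 4 bumps 6 from row 1; 6 appends to row 2. P = [[1, 3, 4], [2, 5, 6]].

So P = [[1, 3, 4], [2, 5, 6]], Q = [[1, 2, 4], [3, 5, 6]].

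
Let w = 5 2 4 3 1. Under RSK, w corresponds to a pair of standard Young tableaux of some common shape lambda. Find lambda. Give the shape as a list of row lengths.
Row-insert each entry into an empty tableau.

After inserting 5: P = [[5]].
After inserting 2: P = [[2], [5]].
After inserting 4: P = [[2, 4], [5]].
After inserting 3: P = [[2, 3], [4], [5]].
After inserting 1: P = [[1, 3], [2], [4], [5]].

The final insertion tableau P = [[1, 3], [2], [4], [5]] has shape [2, 1, 1, 1].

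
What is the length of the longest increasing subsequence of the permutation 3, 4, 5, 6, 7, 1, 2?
5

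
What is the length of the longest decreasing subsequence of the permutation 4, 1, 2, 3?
2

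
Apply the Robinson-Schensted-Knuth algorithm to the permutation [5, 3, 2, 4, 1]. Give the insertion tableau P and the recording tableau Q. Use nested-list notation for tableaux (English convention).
P = [[1, 4], [2], [3], [5]], Q = [[1, 4], [2], [3], [5]]

Insert each entry of the permutation into P by Schensted row insertion, recording in Q the position of each new cell.

Insert 5: appended to row 1. P = [[5]].
Insert 3: 3 bumps 5 from row 1; 5 starts row 2. P = [[3], [5]].
Insert 2: 2 bumps 3 from row 1; 3 bumps 5 from row 2; 5 starts row 3. P = [[2], [3], [5]].
Insert 4: appended to row 1. P = [[2, 4], [3], [5]].
Insert 1: 1 bumps 2 from row 1; 2 bumps 3 from row 2; 3 bumps 5 from row 3; 5 starts row 4. P = [[1, 4], [2], [3], [5]].

So P = [[1, 4], [2], [3], [5]], Q = [[1, 4], [2], [3], [5]].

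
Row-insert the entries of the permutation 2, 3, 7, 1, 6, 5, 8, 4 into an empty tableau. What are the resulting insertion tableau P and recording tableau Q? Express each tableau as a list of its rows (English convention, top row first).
Insert each entry of the permutation into P by Schensted row insertion, recording in Q the position of each new cell.

Insert 2: appended to row 1. P = [[2]].
Insert 3: appended to row 1. P = [[2, 3]].
Insert 7: appended to row 1. P = [[2, 3, 7]].
Insert 1: 1 bumps 2 from row 1; 2 starts row 2. P = [[1, 3, 7], [2]].
Insert 6: 6 bumps 7 from row 1; 7 appends to row 2. P = [[1, 3, 6], [2, 7]].
Insert 5: 5 bumps 6 from row 1; 6 bumps 7 from row 2; 7 starts row 3. P = [[1, 3, 5], [2, 6], [7]].
Insert 8: appended to row 1. P = [[1, 3, 5, 8], [2, 6], [7]].
Insert 4: 4 bumps 5 from row 1; 5 bumps 6 from row 2; 6 bumps 7 from row 3; 7 starts row 4. P = [[1, 3, 4, 8], [2, 5], [6], [7]].

So P = [[1, 3, 4, 8], [2, 5], [6], [7]], Q = [[1, 2, 3, 7], [4, 5], [6], [8]].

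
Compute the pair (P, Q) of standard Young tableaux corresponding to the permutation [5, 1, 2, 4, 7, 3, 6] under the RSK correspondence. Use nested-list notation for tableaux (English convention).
P = [[1, 2, 3, 6], [4, 7], [5]], Q = [[1, 3, 4, 5], [2, 7], [6]]

Insert each entry of the permutation into P by Schensted row insertion, recording in Q the position of each new cell.

After inserting 5: P = [[5]].
After inserting 1: P = [[1], [5]].
After inserting 2: P = [[1, 2], [5]].
After inserting 4: P = [[1, 2, 4], [5]].
After inserting 7: P = [[1, 2, 4, 7], [5]].
After inserting 3: P = [[1, 2, 3, 7], [4], [5]].
After inserting 6: P = [[1, 2, 3, 6], [4, 7], [5]].

So P = [[1, 2, 3, 6], [4, 7], [5]], Q = [[1, 3, 4, 5], [2, 7], [6]].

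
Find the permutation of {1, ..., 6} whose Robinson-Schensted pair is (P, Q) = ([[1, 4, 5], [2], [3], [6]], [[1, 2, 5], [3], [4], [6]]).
Reverse the RSK construction: for i from n down to 1, find the cell of Q containing i, remove the entry at that cell from P, and reverse-bump it up through P; the value ejected from row 1 is w(i).

Step i=6: Q has 6 at row 4, column 1; remove 6 from row 4 of P and reverse-bump: 6 enters row 3 and ejects 3; 3 enters row 2 and ejects 2; 2 enters row 1 and ejects 1. So w(6) = 1. P is now [[2, 4, 5], [3], [6]].
Step i=5: Q has 5 at row 1, column 3; remove that cell from P, ejecting 5. So w(5) = 5. P is now [[2, 4], [3], [6]].
Step i=4: Q has 4 at row 3, column 1; remove 6 from row 3 of P and reverse-bump: 6 enters row 2 and ejects 3; 3 enters row 1 and ejects 2. So w(4) = 2. P is now [[3, 4], [6]].
Step i=3: Q has 3 at row 2, column 1; remove 6 from row 2 of P and reverse-bump: 6 enters row 1 and ejects 4. So w(3) = 4. P is now [[3, 6]].
Step i=2: Q has 2 at row 1, column 2; remove that cell from P, ejecting 6. So w(2) = 6. P is now [[3]].
Step i=1: Q has 1 at row 1, column 1; remove that cell from P, ejecting 3. So w(1) = 3. P is now [].

So w = 3 6 4 2 5 1.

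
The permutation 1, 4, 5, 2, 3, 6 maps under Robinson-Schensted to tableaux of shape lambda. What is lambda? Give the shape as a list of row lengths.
[4, 2]

Row-insert each entry into an empty tableau.

After inserting 1: P = [[1]].
After inserting 4: P = [[1, 4]].
After inserting 5: P = [[1, 4, 5]].
After inserting 2: P = [[1, 2, 5], [4]].
After inserting 3: P = [[1, 2, 3], [4, 5]].
After inserting 6: P = [[1, 2, 3, 6], [4, 5]].

The final insertion tableau P = [[1, 2, 3, 6], [4, 5]] has shape [4, 2].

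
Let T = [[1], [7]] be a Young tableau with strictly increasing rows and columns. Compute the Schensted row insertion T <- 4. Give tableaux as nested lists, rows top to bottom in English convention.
[[1, 4], [7]]

4 is larger than every entry of row 1, so it is appended to row 1. The new tableau is [[1, 4], [7]].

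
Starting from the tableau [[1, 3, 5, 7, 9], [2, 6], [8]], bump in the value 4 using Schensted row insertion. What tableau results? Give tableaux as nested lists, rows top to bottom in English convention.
[[1, 3, 4, 7, 9], [2, 5], [6], [8]]

In row 1, 4 replaces 5 (the leftmost entry greater than 4); 5 is bumped to row 2. In row 2, 5 replaces 6 (the leftmost entry greater than 5); 6 is bumped to row 3. In row 3, 6 replaces 8 (the leftmost entry greater than 6); 8 is bumped to row 4. 8 starts a new row 4. The new tableau is [[1, 3, 4, 7, 9], [2, 5], [6], [8]].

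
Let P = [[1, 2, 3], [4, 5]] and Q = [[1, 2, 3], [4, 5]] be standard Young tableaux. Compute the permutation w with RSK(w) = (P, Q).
1 4 5 2 3

Reverse the RSK construction: for i from n down to 1, find the cell of Q containing i, remove the entry at that cell from P, and reverse-bump it up through P; the value ejected from row 1 is w(i).

Step i=5: Q has 5 at row 2, column 2; remove 5 from row 2 of P and reverse-bump: 5 enters row 1 and ejects 3. So w(5) = 3. P is now [[1, 2, 5], [4]].
Step i=4: Q has 4 at row 2, column 1; remove 4 from row 2 of P and reverse-bump: 4 enters row 1 and ejects 2. So w(4) = 2. P is now [[1, 4, 5]].
Step i=3: Q has 3 at row 1, column 3; remove that cell from P, ejecting 5. So w(3) = 5. P is now [[1, 4]].
Step i=2: Q has 2 at row 1, column 2; remove that cell from P, ejecting 4. So w(2) = 4. P is now [[1]].
Step i=1: Q has 1 at row 1, column 1; remove that cell from P, ejecting 1. So w(1) = 1. P is now [].

So w = 1 4 5 2 3.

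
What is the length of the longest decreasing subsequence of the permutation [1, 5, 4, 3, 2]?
4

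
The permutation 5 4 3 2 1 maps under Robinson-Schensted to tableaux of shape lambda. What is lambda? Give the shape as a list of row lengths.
Row-insert each entry into an empty tableau.

After inserting 5: P = [[5]].
After inserting 4: P = [[4], [5]].
After inserting 3: P = [[3], [4], [5]].
After inserting 2: P = [[2], [3], [4], [5]].
After inserting 1: P = [[1], [2], [3], [4], [5]].

The final insertion tableau P = [[1], [2], [3], [4], [5]] has shape [1, 1, 1, 1, 1].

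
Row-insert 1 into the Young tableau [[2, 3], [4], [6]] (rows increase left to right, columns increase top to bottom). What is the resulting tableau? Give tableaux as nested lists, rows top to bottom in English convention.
In row 1, 1 replaces 2 (the leftmost entry greater than 1); 2 is bumped to row 2. In row 2, 2 replaces 4 (the leftmost entry greater than 2); 4 is bumped to row 3. In row 3, 4 replaces 6 (the leftmost entry greater than 4); 6 is bumped to row 4. 6 starts a new row 4. The new tableau is [[1, 3], [2], [4], [6]].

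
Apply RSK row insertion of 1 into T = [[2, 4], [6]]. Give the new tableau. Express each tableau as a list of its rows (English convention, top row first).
In row 1, 1 replaces 2 (the leftmost entry greater than 1); 2 is bumped to row 2. In row 2, 2 replaces 6 (the leftmost entry greater than 2); 6 is bumped to row 3. 6 starts a new row 3. The new tableau is [[1, 4], [2], [6]].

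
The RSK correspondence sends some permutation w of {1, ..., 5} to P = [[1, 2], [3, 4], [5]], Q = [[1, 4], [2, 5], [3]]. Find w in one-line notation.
Reverse RSK: for i = n, n-1, ..., 1, locate i in Q, remove the corresponding corner cell from P, and reverse-bump its entry up through P; the value ejected from row 1 is w(i).

So w = 5 3 1 4 2.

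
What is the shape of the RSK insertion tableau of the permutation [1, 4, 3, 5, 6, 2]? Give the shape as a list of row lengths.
Row-insert each entry into an empty tableau.

After inserting 1: P = [[1]].
After inserting 4: P = [[1, 4]].
After inserting 3: P = [[1, 3], [4]].
After inserting 5: P = [[1, 3, 5], [4]].
After inserting 6: P = [[1, 3, 5, 6], [4]].
After inserting 2: P = [[1, 2, 5, 6], [3], [4]].

The final insertion tableau P = [[1, 2, 5, 6], [3], [4]] has shape [4, 1, 1].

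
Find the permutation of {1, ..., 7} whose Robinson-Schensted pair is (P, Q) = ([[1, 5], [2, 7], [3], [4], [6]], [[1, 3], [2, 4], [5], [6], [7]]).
6 4 7 5 3 2 1

Reverse RSK: for i = n, n-1, ..., 1, locate i in Q, remove the corresponding corner cell from P, and reverse-bump its entry up through P; the value ejected from row 1 is w(i).

So w = 6 4 7 5 3 2 1.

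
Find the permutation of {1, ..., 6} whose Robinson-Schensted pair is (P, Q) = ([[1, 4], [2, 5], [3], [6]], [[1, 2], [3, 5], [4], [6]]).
Reverse RSK: for i = n, n-1, ..., 1, locate i in Q, remove the corresponding corner cell from P, and reverse-bump its entry up through P; the value ejected from row 1 is w(i).

So w = 3 6 5 2 4 1.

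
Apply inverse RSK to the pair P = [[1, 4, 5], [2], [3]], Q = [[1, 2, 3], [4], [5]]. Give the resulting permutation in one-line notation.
3 4 5 2 1

Reverse the RSK construction: for i from n down to 1, find the cell of Q containing i, remove the entry at that cell from P, and reverse-bump it up through P; the value ejected from row 1 is w(i).

Step i=5: Q has 5 at row 3, column 1; remove 3 from row 3 of P and reverse-bump: 3 enters row 2 and ejects 2; 2 enters row 1 and ejects 1. So w(5) = 1. P is now [[2, 4, 5], [3]].
Step i=4: Q has 4 at row 2, column 1; remove 3 from row 2 of P and reverse-bump: 3 enters row 1 and ejects 2. So w(4) = 2. P is now [[3, 4, 5]].
Step i=3: Q has 3 at row 1, column 3; remove that cell from P, ejecting 5. So w(3) = 5. P is now [[3, 4]].
Step i=2: Q has 2 at row 1, column 2; remove that cell from P, ejecting 4. So w(2) = 4. P is now [[3]].
Step i=1: Q has 1 at row 1, column 1; remove that cell from P, ejecting 3. So w(1) = 3. P is now [].

So w = 3 4 5 2 1.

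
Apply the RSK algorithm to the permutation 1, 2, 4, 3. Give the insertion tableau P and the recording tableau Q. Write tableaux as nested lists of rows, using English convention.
P = [[1, 2, 3], [4]], Q = [[1, 2, 3], [4]]

Insert each entry of the permutation into P by Schensted row insertion, recording in Q the position of each new cell.

Insert 1: appended to row 1. P = [[1]].
Insert 2: appended to row 1. P = [[1, 2]].
Insert 4: appended to row 1. P = [[1, 2, 4]].
Insert 3: 3 bumps 4 from row 1; 4 starts row 2. P = [[1, 2, 3], [4]].

So P = [[1, 2, 3], [4]], Q = [[1, 2, 3], [4]].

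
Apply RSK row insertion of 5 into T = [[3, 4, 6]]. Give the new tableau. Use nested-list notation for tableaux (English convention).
[[3, 4, 5], [6]]

In row 1, 5 replaces 6 (the leftmost entry greater than 5); 6 is bumped to row 2. 6 starts a new row 2. The new tableau is [[3, 4, 5], [6]].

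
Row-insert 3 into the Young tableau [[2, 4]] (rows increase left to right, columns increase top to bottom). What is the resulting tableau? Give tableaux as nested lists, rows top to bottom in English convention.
In row 1, 3 replaces 4 (the leftmost entry greater than 3); 4 is bumped to row 2. 4 starts a new row 2. The new tableau is [[2, 3], [4]].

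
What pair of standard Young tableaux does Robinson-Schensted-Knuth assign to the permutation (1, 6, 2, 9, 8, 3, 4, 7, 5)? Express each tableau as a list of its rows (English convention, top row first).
P = [[1, 2, 3, 4, 5], [6, 7], [8], [9]], Q = [[1, 2, 4, 7, 8], [3, 5], [6], [9]]

Insert each entry of the permutation into P by Schensted row insertion, recording in Q the position of each new cell.

Insert 1: appended to row 1. P = [[1]].
Insert 6: appended to row 1. P = [[1, 6]].
Insert 2: 2 bumps 6 from row 1; 6 starts row 2. P = [[1, 2], [6]].
Insert 9: appended to row 1. P = [[1, 2, 9], [6]].
Insert 8: 8 bumps 9 from row 1; 9 appends to row 2. P = [[1, 2, 8], [6, 9]].
Insert 3: 3 bumps 8 from row 1; 8 bumps 9 from row 2; 9 starts row 3. P = [[1, 2, 3], [6, 8], [9]].
Insert 4: appended to row 1. P = [[1, 2, 3, 4], [6, 8], [9]].
Insert 7: appended to row 1. P = [[1, 2, 3, 4, 7], [6, 8], [9]].
Insert 5: 5 bumps 7 from row 1; 7 bumps 8 from row 2; 8 bumps 9 from row 3; 9 starts row 4. P = [[1, 2, 3, 4, 5], [6, 7], [8], [9]].

So P = [[1, 2, 3, 4, 5], [6, 7], [8], [9]], Q = [[1, 2, 4, 7, 8], [3, 5], [6], [9]].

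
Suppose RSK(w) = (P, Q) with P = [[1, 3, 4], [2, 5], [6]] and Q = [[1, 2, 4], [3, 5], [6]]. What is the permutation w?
2 3 1 6 5 4

Reverse the RSK construction: for i from n down to 1, find the cell of Q containing i, remove the entry at that cell from P, and reverse-bump it up through P; the value ejected from row 1 is w(i).

Step i=6: Q has 6 at row 3, column 1; remove 6 from row 3 of P and reverse-bump: 6 enters row 2 and ejects 5; 5 enters row 1 and ejects 4. So w(6) = 4. P is now [[1, 3, 5], [2, 6]].
Step i=5: Q has 5 at row 2, column 2; remove 6 from row 2 of P and reverse-bump: 6 enters row 1 and ejects 5. So w(5) = 5. P is now [[1, 3, 6], [2]].
Step i=4: Q has 4 at row 1, column 3; remove that cell from P, ejecting 6. So w(4) = 6. P is now [[1, 3], [2]].
Step i=3: Q has 3 at row 2, column 1; remove 2 from row 2 of P and reverse-bump: 2 enters row 1 and ejects 1. So w(3) = 1. P is now [[2, 3]].
Step i=2: Q has 2 at row 1, column 2; remove that cell from P, ejecting 3. So w(2) = 3. P is now [[2]].
Step i=1: Q has 1 at row 1, column 1; remove that cell from P, ejecting 2. So w(1) = 2. P is now [].

So w = 2 3 1 6 5 4.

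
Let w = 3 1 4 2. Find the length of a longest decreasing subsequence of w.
2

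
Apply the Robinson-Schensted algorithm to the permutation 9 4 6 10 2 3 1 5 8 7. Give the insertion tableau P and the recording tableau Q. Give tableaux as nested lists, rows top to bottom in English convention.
Insert each entry of the permutation into P by Schensted row insertion, recording in Q the position of each new cell.

Insert 9: appended to row 1. P = [[9]].
Insert 4: 4 bumps 9 from row 1; 9 starts row 2. P = [[4], [9]].
Insert 6: appended to row 1. P = [[4, 6], [9]].
Insert 10: appended to row 1. P = [[4, 6, 10], [9]].
Insert 2: 2 bumps 4 from row 1; 4 bumps 9 from row 2; 9 starts row 3. P = [[2, 6, 10], [4], [9]].
Insert 3: 3 bumps 6 from row 1; 6 appends to row 2. P = [[2, 3, 10], [4, 6], [9]].
Insert 1: 1 bumps 2 from row 1; 2 bumps 4 from row 2; 4 bumps 9 from row 3; 9 starts row 4. P = [[1, 3, 10], [2, 6], [4], [9]].
Insert 5: 5 bumps 10 from row 1; 10 appends to row 2. P = [[1, 3, 5], [2, 6, 10], [4], [9]].
Insert 8: appended to row 1. P = [[1, 3, 5, 8], [2, 6, 10], [4], [9]].
Insert 7: 7 bumps 8 from row 1; 8 bumps 10 from row 2; 10 appends to row 3. P = [[1, 3, 5, 7], [2, 6, 8], [4, 10], [9]].

So P = [[1, 3, 5, 7], [2, 6, 8], [4, 10], [9]], Q = [[1, 3, 4, 9], [2, 6, 8], [5, 10], [7]].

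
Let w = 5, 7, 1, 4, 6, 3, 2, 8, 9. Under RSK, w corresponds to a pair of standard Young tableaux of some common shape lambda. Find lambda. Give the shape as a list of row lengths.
[5, 2, 1, 1]

RSK row insertion gives P = [[1, 2, 6, 8, 9], [3, 7], [4], [5]], which has shape [5, 2, 1, 1].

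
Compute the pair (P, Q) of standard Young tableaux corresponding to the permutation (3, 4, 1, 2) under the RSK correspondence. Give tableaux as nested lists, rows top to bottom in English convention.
Insert each entry of the permutation into P by Schensted row insertion, recording in Q the position of each new cell.

Insert 3: appended to row 1. P = [[3]].
Insert 4: appended to row 1. P = [[3, 4]].
Insert 1: 1 bumps 3 from row 1; 3 starts row 2. P = [[1, 4], [3]].
Insert 2: 2 bumps 4 from row 1; 4 appends to row 2. P = [[1, 2], [3, 4]].

So P = [[1, 2], [3, 4]], Q = [[1, 2], [3, 4]].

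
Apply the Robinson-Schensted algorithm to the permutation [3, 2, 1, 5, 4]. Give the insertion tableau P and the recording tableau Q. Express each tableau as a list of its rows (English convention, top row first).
Insert each entry of the permutation into P by Schensted row insertion, recording in Q the position of each new cell.

After inserting 3: P = [[3]].
After inserting 2: P = [[2], [3]].
After inserting 1: P = [[1], [2], [3]].
After inserting 5: P = [[1, 5], [2], [3]].
After inserting 4: P = [[1, 4], [2, 5], [3]].

So P = [[1, 4], [2, 5], [3]], Q = [[1, 4], [2, 5], [3]].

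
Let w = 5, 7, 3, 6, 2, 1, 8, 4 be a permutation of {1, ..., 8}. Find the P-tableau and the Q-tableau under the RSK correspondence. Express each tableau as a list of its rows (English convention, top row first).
P = [[1, 4, 8], [2, 6], [3, 7], [5]], Q = [[1, 2, 7], [3, 4], [5, 8], [6]]

Insert each entry of the permutation into P by Schensted row insertion, recording in Q the position of each new cell.

Insert 5: appended to row 1. P = [[5]].
Insert 7: appended to row 1. P = [[5, 7]].
Insert 3: 3 bumps 5 from row 1; 5 starts row 2. P = [[3, 7], [5]].
Insert 6: 6 bumps 7 from row 1; 7 appends to row 2. P = [[3, 6], [5, 7]].
Insert 2: 2 bumps 3 from row 1; 3 bumps 5 from row 2; 5 starts row 3. P = [[2, 6], [3, 7], [5]].
Insert 1: 1 bumps 2 from row 1; 2 bumps 3 from row 2; 3 bumps 5 from row 3; 5 starts row 4. P = [[1, 6], [2, 7], [3], [5]].
Insert 8: appended to row 1. P = [[1, 6, 8], [2, 7], [3], [5]].
Insert 4: 4 bumps 6 from row 1; 6 bumps 7 from row 2; 7 appends to row 3. P = [[1, 4, 8], [2, 6], [3, 7], [5]].

So P = [[1, 4, 8], [2, 6], [3, 7], [5]], Q = [[1, 2, 7], [3, 4], [5, 8], [6]].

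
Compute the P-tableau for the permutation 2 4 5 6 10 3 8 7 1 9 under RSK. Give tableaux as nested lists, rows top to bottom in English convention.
P = [[1, 3, 5, 6, 7, 9], [2, 8], [4], [10]]

Insert 2: appended to row 1. P = [[2]].
Insert 4: appended to row 1. P = [[2, 4]].
Insert 5: appended to row 1. P = [[2, 4, 5]].
Insert 6: appended to row 1. P = [[2, 4, 5, 6]].
Insert 10: appended to row 1. P = [[2, 4, 5, 6, 10]].
Insert 3: 3 bumps 4 from row 1; 4 starts row 2. P = [[2, 3, 5, 6, 10], [4]].
Insert 8: 8 bumps 10 from row 1; 10 appends to row 2. P = [[2, 3, 5, 6, 8], [4, 10]].
Insert 7: 7 bumps 8 from row 1; 8 bumps 10 from row 2; 10 starts row 3. P = [[2, 3, 5, 6, 7], [4, 8], [10]].
Insert 1: 1 bumps 2 from row 1; 2 bumps 4 from row 2; 4 bumps 10 from row 3; 10 starts row 4. P = [[1, 3, 5, 6, 7], [2, 8], [4], [10]].
Insert 9: appended to row 1. P = [[1, 3, 5, 6, 7, 9], [2, 8], [4], [10]].

So P = [[1, 3, 5, 6, 7, 9], [2, 8], [4], [10]].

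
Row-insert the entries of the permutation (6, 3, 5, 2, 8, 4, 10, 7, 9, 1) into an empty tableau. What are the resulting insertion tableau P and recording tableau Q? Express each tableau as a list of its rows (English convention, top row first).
P = [[1, 4, 7, 9], [2, 5, 8, 10], [3], [6]], Q = [[1, 3, 5, 7], [2, 6, 8, 9], [4], [10]]

Insert each entry of the permutation into P by Schensted row insertion, recording in Q the position of each new cell.

Insert 6: appended to row 1. P = [[6]], Q = [[1]].
Insert 3: 3 bumps 6 from row 1; 6 starts row 2. P = [[3], [6]], Q = [[1], [2]].
Insert 5: appended to row 1. P = [[3, 5], [6]], Q = [[1, 3], [2]].
Insert 2: 2 bumps 3 from row 1; 3 bumps 6 from row 2; 6 starts row 3. P = [[2, 5], [3], [6]], Q = [[1, 3], [2], [4]].
Insert 8: appended to row 1. P = [[2, 5, 8], [3], [6]], Q = [[1, 3, 5], [2], [4]].
Insert 4: 4 bumps 5 from row 1; 5 appends to row 2. P = [[2, 4, 8], [3, 5], [6]], Q = [[1, 3, 5], [2, 6], [4]].
Insert 10: appended to row 1. P = [[2, 4, 8, 10], [3, 5], [6]], Q = [[1, 3, 5, 7], [2, 6], [4]].
Insert 7: 7 bumps 8 from row 1; 8 appends to row 2. P = [[2, 4, 7, 10], [3, 5, 8], [6]], Q = [[1, 3, 5, 7], [2, 6, 8], [4]].
Insert 9: 9 bumps 10 from row 1; 10 appends to row 2. P = [[2, 4, 7, 9], [3, 5, 8, 10], [6]], Q = [[1, 3, 5, 7], [2, 6, 8, 9], [4]].
Insert 1: 1 bumps 2 from row 1; 2 bumps 3 from row 2; 3 bumps 6 from row 3; 6 starts row 4. P = [[1, 4, 7, 9], [2, 5, 8, 10], [3], [6]], Q = [[1, 3, 5, 7], [2, 6, 8, 9], [4], [10]].

So P = [[1, 4, 7, 9], [2, 5, 8, 10], [3], [6]], Q = [[1, 3, 5, 7], [2, 6, 8, 9], [4], [10]].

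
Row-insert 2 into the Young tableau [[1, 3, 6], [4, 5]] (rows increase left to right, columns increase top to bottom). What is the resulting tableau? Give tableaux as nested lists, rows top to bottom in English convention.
In row 1, 2 replaces 3 (the leftmost entry greater than 2); 3 is bumped to row 2. In row 2, 3 replaces 4 (the leftmost entry greater than 3); 4 is bumped to row 3. 4 starts a new row 3. The new tableau is [[1, 2, 6], [3, 5], [4]].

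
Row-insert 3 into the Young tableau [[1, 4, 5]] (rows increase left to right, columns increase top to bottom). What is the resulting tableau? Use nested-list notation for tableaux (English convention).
In row 1, 3 replaces 4 (the leftmost entry greater than 3); 4 is bumped to row 2. 4 starts a new row 2. The new tableau is [[1, 3, 5], [4]].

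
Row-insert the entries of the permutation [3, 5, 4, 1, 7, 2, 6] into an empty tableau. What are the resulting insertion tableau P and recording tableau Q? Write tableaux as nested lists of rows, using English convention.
Insert each entry of the permutation into P by Schensted row insertion, recording in Q the position of each new cell.

Insert 3: appended to row 1. P = [[3]].
Insert 5: appended to row 1. P = [[3, 5]].
Insert 4: 4 bumps 5 from row 1; 5 starts row 2. P = [[3, 4], [5]].
Insert 1: 1 bumps 3 from row 1; 3 bumps 5 from row 2; 5 starts row 3. P = [[1, 4], [3], [5]].
Insert 7: appended to row 1. P = [[1, 4, 7], [3], [5]].
Insert 2: 2 bumps 4 from row 1; 4 appends to row 2. P = [[1, 2, 7], [3, 4], [5]].
Insert 6: 6 bumps 7 from row 1; 7 appends to row 2. P = [[1, 2, 6], [3, 4, 7], [5]].

So P = [[1, 2, 6], [3, 4, 7], [5]], Q = [[1, 2, 5], [3, 6, 7], [4]].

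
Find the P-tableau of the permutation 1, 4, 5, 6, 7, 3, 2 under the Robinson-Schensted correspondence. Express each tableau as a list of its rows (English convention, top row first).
P = [[1, 2, 5, 6, 7], [3], [4]]

Insert 1: appended to row 1. P = [[1]].
Insert 4: appended to row 1. P = [[1, 4]].
Insert 5: appended to row 1. P = [[1, 4, 5]].
Insert 6: appended to row 1. P = [[1, 4, 5, 6]].
Insert 7: appended to row 1. P = [[1, 4, 5, 6, 7]].
Insert 3: 3 bumps 4 from row 1; 4 starts row 2. P = [[1, 3, 5, 6, 7], [4]].
Insert 2: 2 bumps 3 from row 1; 3 bumps 4 from row 2; 4 starts row 3. P = [[1, 2, 5, 6, 7], [3], [4]].

So P = [[1, 2, 5, 6, 7], [3], [4]].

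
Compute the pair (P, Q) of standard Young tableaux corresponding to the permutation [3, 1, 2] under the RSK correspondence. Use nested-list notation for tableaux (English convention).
Insert each entry of the permutation into P by Schensted row insertion, recording in Q the position of each new cell.

Insert 3: appended to row 1. P = [[3]].
Insert 1: 1 bumps 3 from row 1; 3 starts row 2. P = [[1], [3]].
Insert 2: appended to row 1. P = [[1, 2], [3]].

So P = [[1, 2], [3]], Q = [[1, 3], [2]].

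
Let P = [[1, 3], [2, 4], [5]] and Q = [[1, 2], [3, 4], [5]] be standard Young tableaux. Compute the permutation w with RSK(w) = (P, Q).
Reverse the RSK construction: for i from n down to 1, find the cell of Q containing i, remove the entry at that cell from P, and reverse-bump it up through P; the value ejected from row 1 is w(i).

Step i=5: Q has 5 at row 3, column 1; remove 5 from row 3 of P and reverse-bump: 5 enters row 2 and ejects 4; 4 enters row 1 and ejects 3. So w(5) = 3. P is now [[1, 4], [2, 5]].
Step i=4: Q has 4 at row 2, column 2; remove 5 from row 2 of P and reverse-bump: 5 enters row 1 and ejects 4. So w(4) = 4. P is now [[1, 5], [2]].
Step i=3: Q has 3 at row 2, column 1; remove 2 from row 2 of P and reverse-bump: 2 enters row 1 and ejects 1. So w(3) = 1. P is now [[2, 5]].
Step i=2: Q has 2 at row 1, column 2; remove that cell from P, ejecting 5. So w(2) = 5. P is now [[2]].
Step i=1: Q has 1 at row 1, column 1; remove that cell from P, ejecting 2. So w(1) = 2. P is now [].

So w = 2 5 1 4 3.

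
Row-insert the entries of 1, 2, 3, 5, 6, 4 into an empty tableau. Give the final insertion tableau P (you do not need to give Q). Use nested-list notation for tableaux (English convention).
P = [[1, 2, 3, 4, 6], [5]]

Insert 1: appended to row 1. P = [[1]].
Insert 2: appended to row 1. P = [[1, 2]].
Insert 3: appended to row 1. P = [[1, 2, 3]].
Insert 5: appended to row 1. P = [[1, 2, 3, 5]].
Insert 6: appended to row 1. P = [[1, 2, 3, 5, 6]].
Insert 4: 4 bumps 5 from row 1; 5 starts row 2. P = [[1, 2, 3, 4, 6], [5]].

So P = [[1, 2, 3, 4, 6], [5]].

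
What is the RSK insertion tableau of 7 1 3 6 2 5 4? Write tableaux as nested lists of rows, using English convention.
Insert 7: appended to row 1. P = [[7]].
Insert 1: 1 bumps 7 from row 1; 7 starts row 2. P = [[1], [7]].
Insert 3: appended to row 1. P = [[1, 3], [7]].
Insert 6: appended to row 1. P = [[1, 3, 6], [7]].
Insert 2: 2 bumps 3 from row 1; 3 bumps 7 from row 2; 7 starts row 3. P = [[1, 2, 6], [3], [7]].
Insert 5: 5 bumps 6 from row 1; 6 appends to row 2. P = [[1, 2, 5], [3, 6], [7]].
Insert 4: 4 bumps 5 from row 1; 5 bumps 6 from row 2; 6 bumps 7 from row 3; 7 starts row 4. P = [[1, 2, 4], [3, 5], [6], [7]].

So P = [[1, 2, 4], [3, 5], [6], [7]].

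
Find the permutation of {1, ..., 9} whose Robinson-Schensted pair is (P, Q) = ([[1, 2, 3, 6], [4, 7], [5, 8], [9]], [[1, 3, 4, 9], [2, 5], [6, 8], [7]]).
Reverse the RSK construction: for i from n down to 1, find the cell of Q containing i, remove the entry at that cell from P, and reverse-bump it up through P; the value ejected from row 1 is w(i).

Step i=9: Q has 9 at row 1, column 4; remove that cell from P, ejecting 6. So w(9) = 6. P is now [[1, 2, 3], [4, 7], [5, 8], [9]].
Step i=8: Q has 8 at row 3, column 2; remove 8 from row 3 of P and reverse-bump: 8 enters row 2 and ejects 7; 7 enters row 1 and ejects 3. So w(8) = 3. P is now [[1, 2, 7], [4, 8], [5], [9]].
Step i=7: Q has 7 at row 4, column 1; remove 9 from row 4 of P and reverse-bump: 9 enters row 3 and ejects 5; 5 enters row 2 and ejects 4; 4 enters row 1 and ejects 2. So w(7) = 2. P is now [[1, 4, 7], [5, 8], [9]].
Step i=6: Q has 6 at row 3, column 1; remove 9 from row 3 of P and reverse-bump: 9 enters row 2 and ejects 8; 8 enters row 1 and ejects 7. So w(6) = 7. P is now [[1, 4, 8], [5, 9]].
Step i=5: Q has 5 at row 2, column 2; remove 9 from row 2 of P and reverse-bump: 9 enters row 1 and ejects 8. So w(5) = 8. P is now [[1, 4, 9], [5]].
Step i=4: Q has 4 at row 1, column 3; remove that cell from P, ejecting 9. So w(4) = 9. P is now [[1, 4], [5]].
Step i=3: Q has 3 at row 1, column 2; remove that cell from P, ejecting 4. So w(3) = 4. P is now [[1], [5]].
Step i=2: Q has 2 at row 2, column 1; remove 5 from row 2 of P and reverse-bump: 5 enters row 1 and ejects 1. So w(2) = 1. P is now [[5]].
Step i=1: Q has 1 at row 1, column 1; remove that cell from P, ejecting 5. So w(1) = 5. P is now [].

So w = 5 1 4 9 8 7 2 3 6.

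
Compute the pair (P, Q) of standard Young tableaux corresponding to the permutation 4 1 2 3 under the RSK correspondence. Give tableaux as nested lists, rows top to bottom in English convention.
Insert each entry of the permutation into P by Schensted row insertion, recording in Q the position of each new cell.

Insert 4: appended to row 1. P = [[4]], Q = [[1]].
Insert 1: 1 bumps 4 from row 1; 4 starts row 2. P = [[1], [4]], Q = [[1], [2]].
Insert 2: appended to row 1. P = [[1, 2], [4]], Q = [[1, 3], [2]].
Insert 3: appended to row 1. P = [[1, 2, 3], [4]], Q = [[1, 3, 4], [2]].

So P = [[1, 2, 3], [4]], Q = [[1, 3, 4], [2]].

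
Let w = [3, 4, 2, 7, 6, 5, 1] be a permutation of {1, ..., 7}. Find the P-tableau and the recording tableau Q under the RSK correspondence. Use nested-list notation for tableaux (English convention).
P = [[1, 4, 5], [2, 6], [3], [7]], Q = [[1, 2, 4], [3, 5], [6], [7]]

Insert each entry of the permutation into P by Schensted row insertion, recording in Q the position of each new cell.

Insert 3: appended to row 1. P = [[3]].
Insert 4: appended to row 1. P = [[3, 4]].
Insert 2: 2 bumps 3 from row 1; 3 starts row 2. P = [[2, 4], [3]].
Insert 7: appended to row 1. P = [[2, 4, 7], [3]].
Insert 6: 6 bumps 7 from row 1; 7 appends to row 2. P = [[2, 4, 6], [3, 7]].
Insert 5: 5 bumps 6 from row 1; 6 bumps 7 from row 2; 7 starts row 3. P = [[2, 4, 5], [3, 6], [7]].
Insert 1: 1 bumps 2 from row 1; 2 bumps 3 from row 2; 3 bumps 7 from row 3; 7 starts row 4. P = [[1, 4, 5], [2, 6], [3], [7]].

So P = [[1, 4, 5], [2, 6], [3], [7]], Q = [[1, 2, 4], [3, 5], [6], [7]].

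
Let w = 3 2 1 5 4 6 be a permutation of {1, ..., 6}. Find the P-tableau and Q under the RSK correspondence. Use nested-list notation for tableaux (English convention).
P = [[1, 4, 6], [2, 5], [3]], Q = [[1, 4, 6], [2, 5], [3]]

Insert each entry of the permutation into P by Schensted row insertion, recording in Q the position of each new cell.

Insert 3: appended to row 1. P = [[3]], Q = [[1]].
Insert 2: 2 bumps 3 from row 1; 3 starts row 2. P = [[2], [3]], Q = [[1], [2]].
Insert 1: 1 bumps 2 from row 1; 2 bumps 3 from row 2; 3 starts row 3. P = [[1], [2], [3]], Q = [[1], [2], [3]].
Insert 5: appended to row 1. P = [[1, 5], [2], [3]], Q = [[1, 4], [2], [3]].
Insert 4: 4 bumps 5 from row 1; 5 appends to row 2. P = [[1, 4], [2, 5], [3]], Q = [[1, 4], [2, 5], [3]].
Insert 6: appended to row 1. P = [[1, 4, 6], [2, 5], [3]], Q = [[1, 4, 6], [2, 5], [3]].

So P = [[1, 4, 6], [2, 5], [3]], Q = [[1, 4, 6], [2, 5], [3]].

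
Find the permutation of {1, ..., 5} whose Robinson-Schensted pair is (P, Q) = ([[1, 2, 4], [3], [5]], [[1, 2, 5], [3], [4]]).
1 5 3 2 4

Reverse the RSK construction: for i from n down to 1, find the cell of Q containing i, remove the entry at that cell from P, and reverse-bump it up through P; the value ejected from row 1 is w(i).

Step i=5: Q has 5 at row 1, column 3; remove that cell from P, ejecting 4. So w(5) = 4. P is now [[1, 2], [3], [5]].
Step i=4: Q has 4 at row 3, column 1; remove 5 from row 3 of P and reverse-bump: 5 enters row 2 and ejects 3; 3 enters row 1 and ejects 2. So w(4) = 2. P is now [[1, 3], [5]].
Step i=3: Q has 3 at row 2, column 1; remove 5 from row 2 of P and reverse-bump: 5 enters row 1 and ejects 3. So w(3) = 3. P is now [[1, 5]].
Step i=2: Q has 2 at row 1, column 2; remove that cell from P, ejecting 5. So w(2) = 5. P is now [[1]].
Step i=1: Q has 1 at row 1, column 1; remove that cell from P, ejecting 1. So w(1) = 1. P is now [].

So w = 1 5 3 2 4.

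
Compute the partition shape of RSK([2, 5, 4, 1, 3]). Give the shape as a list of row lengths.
Row-insert each entry into an empty tableau.

After inserting 2: P = [[2]].
After inserting 5: P = [[2, 5]].
After inserting 4: P = [[2, 4], [5]].
After inserting 1: P = [[1, 4], [2], [5]].
After inserting 3: P = [[1, 3], [2, 4], [5]].

The final insertion tableau P = [[1, 3], [2, 4], [5]] has shape [2, 2, 1].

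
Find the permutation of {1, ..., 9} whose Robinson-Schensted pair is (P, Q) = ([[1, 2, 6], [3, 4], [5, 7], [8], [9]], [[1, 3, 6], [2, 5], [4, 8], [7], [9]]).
Reverse the RSK construction: for i from n down to 1, find the cell of Q containing i, remove the entry at that cell from P, and reverse-bump it up through P; the value ejected from row 1 is w(i).

Step i=9: Q has 9 at row 5, column 1; remove 9 from row 5 of P and reverse-bump: 9 enters row 4 and ejects 8; 8 enters row 3 and ejects 7; 7 enters row 2 and ejects 4; 4 enters row 1 and ejects 2. So w(9) = 2. P is now [[1, 4, 6], [3, 7], [5, 8], [9]].
Step i=8: Q has 8 at row 3, column 2; remove 8 from row 3 of P and reverse-bump: 8 enters row 2 and ejects 7; 7 enters row 1 and ejects 6. So w(8) = 6. P is now [[1, 4, 7], [3, 8], [5], [9]].
Step i=7: Q has 7 at row 4, column 1; remove 9 from row 4 of P and reverse-bump: 9 enters row 3 and ejects 5; 5 enters row 2 and ejects 3; 3 enters row 1 and ejects 1. So w(7) = 1. P is now [[3, 4, 7], [5, 8], [9]].
Step i=6: Q has 6 at row 1, column 3; remove that cell from P, ejecting 7. So w(6) = 7. P is now [[3, 4], [5, 8], [9]].
Step i=5: Q has 5 at row 2, column 2; remove 8 from row 2 of P and reverse-bump: 8 enters row 1 and ejects 4. So w(5) = 4. P is now [[3, 8], [5], [9]].
Step i=4: Q has 4 at row 3, column 1; remove 9 from row 3 of P and reverse-bump: 9 enters row 2 and ejects 5; 5 enters row 1 and ejects 3. So w(4) = 3. P is now [[5, 8], [9]].
Step i=3: Q has 3 at row 1, column 2; remove that cell from P, ejecting 8. So w(3) = 8. P is now [[5], [9]].
Step i=2: Q has 2 at row 2, column 1; remove 9 from row 2 of P and reverse-bump: 9 enters row 1 and ejects 5. So w(2) = 5. P is now [[9]].
Step i=1: Q has 1 at row 1, column 1; remove that cell from P, ejecting 9. So w(1) = 9. P is now [].

So w = 9 5 8 3 4 7 1 6 2.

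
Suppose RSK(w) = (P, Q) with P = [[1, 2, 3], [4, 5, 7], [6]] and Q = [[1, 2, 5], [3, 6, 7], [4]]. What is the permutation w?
Reverse the RSK construction: for i from n down to 1, find the cell of Q containing i, remove the entry at that cell from P, and reverse-bump it up through P; the value ejected from row 1 is w(i).

Step i=7: Q has 7 at row 2, column 3; remove 7 from row 2 of P and reverse-bump: 7 enters row 1 and ejects 3. So w(7) = 3. P is now [[1, 2, 7], [4, 5], [6]].
Step i=6: Q has 6 at row 2, column 2; remove 5 from row 2 of P and reverse-bump: 5 enters row 1 and ejects 2. So w(6) = 2. P is now [[1, 5, 7], [4], [6]].
Step i=5: Q has 5 at row 1, column 3; remove that cell from P, ejecting 7. So w(5) = 7. P is now [[1, 5], [4], [6]].
Step i=4: Q has 4 at row 3, column 1; remove 6 from row 3 of P and reverse-bump: 6 enters row 2 and ejects 4; 4 enters row 1 and ejects 1. So w(4) = 1. P is now [[4, 5], [6]].
Step i=3: Q has 3 at row 2, column 1; remove 6 from row 2 of P and reverse-bump: 6 enters row 1 and ejects 5. So w(3) = 5. P is now [[4, 6]].
Step i=2: Q has 2 at row 1, column 2; remove that cell from P, ejecting 6. So w(2) = 6. P is now [[4]].
Step i=1: Q has 1 at row 1, column 1; remove that cell from P, ejecting 4. So w(1) = 4. P is now [].

So w = 4 6 5 1 7 2 3.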